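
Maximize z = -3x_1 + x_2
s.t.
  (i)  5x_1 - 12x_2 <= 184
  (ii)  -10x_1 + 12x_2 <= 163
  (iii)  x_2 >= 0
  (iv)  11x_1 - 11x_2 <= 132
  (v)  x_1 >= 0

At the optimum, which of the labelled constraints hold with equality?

Vertices and z = -3x_1 + x_2:
  (307/2, 283/2) → z = -319
  (0, 163/12) → z = 163/12
  (12, 0) → z = -36
  (0, 0) → z = 0

The maximum is at (0, 163/12). Substituting into each constraint, equality holds for (ii) and (v); the remaining constraints have slack.

(ii) and (v)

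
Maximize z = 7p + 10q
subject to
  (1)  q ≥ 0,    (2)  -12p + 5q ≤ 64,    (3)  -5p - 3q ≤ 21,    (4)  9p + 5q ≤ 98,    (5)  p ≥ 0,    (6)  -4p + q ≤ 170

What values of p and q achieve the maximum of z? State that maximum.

Vertices and z = 7p + 10q:
  (98/9, 0) → z = 686/9
  (0, 0) → z = 0
  (34/21, 584/35) → z = 3742/21
  (0, 64/5) → z = 128

The optimum lies where -12p + 5q = 64 and 9p + 5q = 98.
Solving simultaneously gives p = 34/21, q = 584/35.

p = 34/21, q = 584/35, maximum z = 3742/21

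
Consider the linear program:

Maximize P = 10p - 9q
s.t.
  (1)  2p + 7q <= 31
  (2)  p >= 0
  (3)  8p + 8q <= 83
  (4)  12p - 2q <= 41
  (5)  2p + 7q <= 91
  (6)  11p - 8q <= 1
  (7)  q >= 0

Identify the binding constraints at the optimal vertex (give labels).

Feasible corners and P = 10p - 9q:
  (0, 31/7) → P = -279/7
  (85/31, 113/31) → P = -167/31
  (0, 0) → P = 0
  (1/11, 0) → P = 10/11

The maximum is at (1/11, 0). Substituting into each constraint, equality holds for (6) and (7); the remaining constraints have slack.

(6) and (7)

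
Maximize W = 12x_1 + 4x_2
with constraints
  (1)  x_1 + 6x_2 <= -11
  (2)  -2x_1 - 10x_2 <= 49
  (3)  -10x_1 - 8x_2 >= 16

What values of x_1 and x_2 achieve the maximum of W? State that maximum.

Vertices and W = 12x_1 + 4x_2:
  (-92, 27/2) → W = -1050
  (-2/13, -47/26) → W = -118/13
  (58/21, -229/42) → W = 34/3

x_1 = 58/21, x_2 = -229/42, maximum W = 34/3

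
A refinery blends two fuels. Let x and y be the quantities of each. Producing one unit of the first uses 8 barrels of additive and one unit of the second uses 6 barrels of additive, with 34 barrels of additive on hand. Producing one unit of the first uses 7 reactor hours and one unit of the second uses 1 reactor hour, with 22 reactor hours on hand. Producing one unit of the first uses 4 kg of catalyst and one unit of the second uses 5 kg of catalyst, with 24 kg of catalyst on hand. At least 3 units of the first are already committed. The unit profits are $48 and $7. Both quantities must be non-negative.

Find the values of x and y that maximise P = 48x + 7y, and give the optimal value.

Feasible corners and P = 48x + 7y:
  (22/7, 0) → P = 1056/7
  (3, 0) → P = 144
  (3, 1) → P = 151

At the optimal vertex, 7x + y = 22 and x = 3.
Solving simultaneously gives x = 3, y = 1.

x = 3, y = 1, maximum P = 151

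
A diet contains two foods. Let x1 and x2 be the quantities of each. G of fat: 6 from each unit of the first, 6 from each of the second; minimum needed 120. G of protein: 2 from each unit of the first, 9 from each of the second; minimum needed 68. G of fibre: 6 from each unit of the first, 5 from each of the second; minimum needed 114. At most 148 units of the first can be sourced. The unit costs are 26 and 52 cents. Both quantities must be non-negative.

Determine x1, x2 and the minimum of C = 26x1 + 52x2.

Corner points and C = 26x1 + 52x2:
  (0, 114/5) → C = 5928/5
  (34, 0) → C = 884
  (148, 0) → C = 3848
  (16, 4) → C = 624
  (14, 6) → C = 676
The feasible region is unbounded (it extends along (0, 1)), but C strictly increases along every unbounded feasible direction, so there is no improving ray and the minimum is attained at a vertex.

The optimum lies where 6x1 + 6x2 = 120 and 2x1 + 9x2 = 68.
Solving simultaneously gives x1 = 16, x2 = 4.

x1 = 16, x2 = 4, minimum C = 624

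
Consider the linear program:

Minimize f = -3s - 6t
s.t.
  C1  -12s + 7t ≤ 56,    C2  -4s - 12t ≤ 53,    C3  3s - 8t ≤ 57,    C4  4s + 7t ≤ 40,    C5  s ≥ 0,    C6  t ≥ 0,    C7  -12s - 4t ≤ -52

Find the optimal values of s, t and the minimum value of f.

Extreme points and f = -3s - 6t:
  (10, 0) → f = -30
  (3, 4) → f = -33
  (13/3, 0) → f = -13

s = 3, t = 4, minimum f = -33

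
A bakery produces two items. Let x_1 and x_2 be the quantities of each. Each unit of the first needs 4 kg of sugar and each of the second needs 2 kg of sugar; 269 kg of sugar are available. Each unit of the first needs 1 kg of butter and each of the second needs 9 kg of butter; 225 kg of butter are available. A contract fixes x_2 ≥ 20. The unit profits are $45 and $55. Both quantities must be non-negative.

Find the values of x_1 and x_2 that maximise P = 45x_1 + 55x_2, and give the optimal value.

Vertices and P = 45x_1 + 55x_2:
  (0, 25) → P = 1375
  (0, 20) → P = 1100
  (45, 20) → P = 3125

The binding constraints are x_1 + 9x_2 = 225 and x_2 = 20.
Solving simultaneously gives x_1 = 45, x_2 = 20.

x_1 = 45, x_2 = 20, maximum P = 3125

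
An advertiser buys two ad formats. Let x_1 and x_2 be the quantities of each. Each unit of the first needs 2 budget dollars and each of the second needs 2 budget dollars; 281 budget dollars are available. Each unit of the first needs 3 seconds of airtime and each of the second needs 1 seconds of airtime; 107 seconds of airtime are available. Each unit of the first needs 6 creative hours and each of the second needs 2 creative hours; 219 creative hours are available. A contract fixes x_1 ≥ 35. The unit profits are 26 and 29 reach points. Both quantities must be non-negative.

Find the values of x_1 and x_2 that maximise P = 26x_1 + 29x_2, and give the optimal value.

x_1 = 35, x_2 = 2, maximum P = 968

Feasible corners and P = 26x_1 + 29x_2:
  (107/3, 0) → P = 2782/3
  (35, 0) → P = 910
  (35, 2) → P = 968

The binding constraints are 3x_1 + x_2 = 107 and x_1 = 35.
Solving simultaneously gives x_1 = 35, x_2 = 2.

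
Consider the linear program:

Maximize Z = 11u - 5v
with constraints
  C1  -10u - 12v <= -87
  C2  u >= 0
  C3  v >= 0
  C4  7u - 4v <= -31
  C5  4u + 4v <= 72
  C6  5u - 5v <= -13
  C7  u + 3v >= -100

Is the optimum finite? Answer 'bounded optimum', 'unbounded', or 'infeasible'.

bounded optimum

Feasible corners and Z = 11u - 5v:
  (0, 31/4) → Z = -155/4
  (0, 18) → Z = -90
  (41/11, 157/11) → Z = -334/11
The feasible region has finitely many vertices and no improving ray; the maximum is -334/11 at (41/11, 157/11).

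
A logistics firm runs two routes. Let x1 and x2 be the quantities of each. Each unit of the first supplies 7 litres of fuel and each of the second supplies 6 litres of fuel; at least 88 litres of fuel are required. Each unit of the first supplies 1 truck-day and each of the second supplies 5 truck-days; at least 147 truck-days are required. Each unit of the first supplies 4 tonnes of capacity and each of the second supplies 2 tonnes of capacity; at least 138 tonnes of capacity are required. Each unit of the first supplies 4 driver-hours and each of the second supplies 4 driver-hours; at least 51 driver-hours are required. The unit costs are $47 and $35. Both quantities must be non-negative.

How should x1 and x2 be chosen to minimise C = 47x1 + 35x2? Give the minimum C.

Extreme points and C = 47x1 + 35x2:
  (0, 69) → C = 2415
  (147, 0) → C = 6909
  (22, 25) → C = 1909
The feasible region is unbounded (it extends along (0, 1), (1, 0)), but C strictly increases along every unbounded feasible direction, so there is no improving ray and the minimum is attained at a vertex.

x1 = 22, x2 = 25, minimum C = 1909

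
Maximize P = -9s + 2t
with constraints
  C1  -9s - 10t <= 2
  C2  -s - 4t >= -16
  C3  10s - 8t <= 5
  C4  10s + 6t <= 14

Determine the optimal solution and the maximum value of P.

s = -84/13, t = 73/13, maximum P = 902/13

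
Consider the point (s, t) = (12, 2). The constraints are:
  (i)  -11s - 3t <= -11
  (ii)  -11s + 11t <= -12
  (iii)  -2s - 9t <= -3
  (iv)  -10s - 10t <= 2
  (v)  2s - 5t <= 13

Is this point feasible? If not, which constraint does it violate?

not feasible — violates (v)

Constraint (v): 2s - 5t = 14, which is not ≤ 13. All other constraints are satisfied.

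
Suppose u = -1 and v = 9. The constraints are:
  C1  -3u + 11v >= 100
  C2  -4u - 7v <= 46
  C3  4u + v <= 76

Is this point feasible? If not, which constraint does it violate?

feasible

C1: 102 ≥ 100 ✓
C2: -59 ≤ 46 ✓
C3: 5 ≤ 76 ✓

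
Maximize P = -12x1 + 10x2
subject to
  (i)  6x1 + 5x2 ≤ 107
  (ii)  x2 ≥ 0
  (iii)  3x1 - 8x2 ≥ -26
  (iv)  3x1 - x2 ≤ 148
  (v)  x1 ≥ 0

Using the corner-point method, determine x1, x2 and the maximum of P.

x1 = 0, x2 = 13/4, maximum P = 65/2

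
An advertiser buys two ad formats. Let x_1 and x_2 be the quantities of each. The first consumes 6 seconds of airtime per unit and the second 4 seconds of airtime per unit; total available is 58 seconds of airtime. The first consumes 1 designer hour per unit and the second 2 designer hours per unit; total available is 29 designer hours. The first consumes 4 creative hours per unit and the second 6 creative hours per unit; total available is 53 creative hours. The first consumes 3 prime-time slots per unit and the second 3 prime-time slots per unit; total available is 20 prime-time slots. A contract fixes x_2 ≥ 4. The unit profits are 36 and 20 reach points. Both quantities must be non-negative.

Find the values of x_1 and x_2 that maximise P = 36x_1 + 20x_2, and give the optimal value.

At the optimal vertex, 3x_1 + 3x_2 = 20 and x_2 = 4.
Solving simultaneously gives x_1 = 8/3, x_2 = 4.

x_1 = 8/3, x_2 = 4, maximum P = 176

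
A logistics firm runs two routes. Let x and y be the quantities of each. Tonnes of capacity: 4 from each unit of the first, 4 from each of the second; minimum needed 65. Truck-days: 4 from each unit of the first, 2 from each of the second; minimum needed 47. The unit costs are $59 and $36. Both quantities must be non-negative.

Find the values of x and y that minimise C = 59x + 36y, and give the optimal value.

x = 29/4, y = 9, minimum C = 3007/4

Vertices and C = 59x + 36y:
  (0, 47/2) → C = 846
  (65/4, 0) → C = 3835/4
  (29/4, 9) → C = 3007/4
The feasible region is unbounded (it extends along (0, 1), (1, 0)), but C strictly increases along every unbounded feasible direction, so there is no improving ray and the minimum is attained at a vertex.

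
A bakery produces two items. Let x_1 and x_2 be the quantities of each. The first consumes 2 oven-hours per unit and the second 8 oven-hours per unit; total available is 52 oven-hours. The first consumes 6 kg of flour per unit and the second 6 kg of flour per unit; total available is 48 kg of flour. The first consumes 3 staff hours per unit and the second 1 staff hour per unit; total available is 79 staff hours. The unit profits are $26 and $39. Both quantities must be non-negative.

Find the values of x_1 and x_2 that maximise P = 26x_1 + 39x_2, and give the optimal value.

x_1 = 2, x_2 = 6, maximum P = 286

Feasible corners and P = 26x_1 + 39x_2:
  (0, 0) → P = 0
  (0, 13/2) → P = 507/2
  (8, 0) → P = 208
  (2, 6) → P = 286

At the optimal vertex, 2x_1 + 8x_2 = 52 and 6x_1 + 6x_2 = 48.
Solving simultaneously gives x_1 = 2, x_2 = 6.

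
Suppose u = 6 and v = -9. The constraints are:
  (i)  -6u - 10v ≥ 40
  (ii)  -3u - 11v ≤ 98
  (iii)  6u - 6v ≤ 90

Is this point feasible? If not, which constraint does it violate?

(i): 54 ≥ 40 ✓
(ii): 81 ≤ 98 ✓
(iii): 90 ≤ 90 ✓

feasible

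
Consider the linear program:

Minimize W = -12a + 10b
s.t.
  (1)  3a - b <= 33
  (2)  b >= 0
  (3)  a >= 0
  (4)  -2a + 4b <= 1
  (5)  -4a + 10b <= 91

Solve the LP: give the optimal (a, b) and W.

Extreme points and W = -12a + 10b:
  (11, 0) → W = -132
  (133/10, 69/10) → W = -453/5
  (0, 0) → W = 0
  (0, 1/4) → W = 5/2

At the optimal vertex, 3a - b = 33 and b = 0.
Solving simultaneously gives a = 11, b = 0.

a = 11, b = 0, minimum W = -132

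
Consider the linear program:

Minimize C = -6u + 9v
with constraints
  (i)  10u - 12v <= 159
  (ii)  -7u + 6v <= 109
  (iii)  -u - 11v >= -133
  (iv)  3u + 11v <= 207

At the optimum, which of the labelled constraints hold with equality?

Feasible corners and C = -6u + 9v:
  (-377/4, -2203/24) → C = -2085/8
  (3345/122, 1171/122) → C = -9531/122
  (-401/83, 1040/83) → C = 11766/83

The minimum is at (-377/4, -2203/24). Substituting into each constraint, equality holds for (i) and (ii); the remaining constraints have slack.

(i) and (ii)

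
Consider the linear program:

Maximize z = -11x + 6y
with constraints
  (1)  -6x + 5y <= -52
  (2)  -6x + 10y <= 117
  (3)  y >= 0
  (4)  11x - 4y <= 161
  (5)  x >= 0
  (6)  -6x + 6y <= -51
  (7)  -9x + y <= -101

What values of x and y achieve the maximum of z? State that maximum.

Vertices and z = -11x + 6y:
  (161/11, 0) → z = -161
  (101/9, 0) → z = -1111/9
  (127/7, 135/14) → z = -992/7
  (185/16, 49/16) → z = -1741/16

x = 185/16, y = 49/16, maximum z = -1741/16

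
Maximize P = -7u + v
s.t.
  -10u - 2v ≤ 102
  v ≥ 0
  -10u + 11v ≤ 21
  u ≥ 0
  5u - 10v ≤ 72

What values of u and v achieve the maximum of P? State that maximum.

u = 0, v = 21/11, maximum P = 21/11

The feasible region is unbounded (it extends along (2, 1), (11, 10)), but P strictly decreases along every unbounded feasible direction, so there is no improving ray and the maximum is attained at a vertex.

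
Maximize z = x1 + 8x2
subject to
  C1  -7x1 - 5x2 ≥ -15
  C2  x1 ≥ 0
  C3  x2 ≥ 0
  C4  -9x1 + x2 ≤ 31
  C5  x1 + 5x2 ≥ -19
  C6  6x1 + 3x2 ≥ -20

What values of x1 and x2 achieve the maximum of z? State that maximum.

Feasible corners and z = x1 + 8x2:
  (0, 3) → z = 24
  (15/7, 0) → z = 15/7
  (0, 0) → z = 0

x1 = 0, x2 = 3, maximum z = 24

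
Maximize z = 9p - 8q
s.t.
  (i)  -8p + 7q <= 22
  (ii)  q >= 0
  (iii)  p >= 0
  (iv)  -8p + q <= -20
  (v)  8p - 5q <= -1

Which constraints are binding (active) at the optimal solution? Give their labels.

Extreme points and z = 9p - 8q:
  (27/8, 7) → z = -205/8
  (103/16, 21/2) → z = -417/16
  (101/32, 21/4) → z = -435/32

The maximum is at (101/32, 21/4). Substituting into each constraint, equality holds for (iv) and (v); the remaining constraints have slack.

(iv) and (v)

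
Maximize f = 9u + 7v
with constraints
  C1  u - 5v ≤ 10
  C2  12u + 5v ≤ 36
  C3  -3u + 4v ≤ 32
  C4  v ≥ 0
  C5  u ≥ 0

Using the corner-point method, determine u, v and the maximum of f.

u = 0, v = 36/5, maximum f = 252/5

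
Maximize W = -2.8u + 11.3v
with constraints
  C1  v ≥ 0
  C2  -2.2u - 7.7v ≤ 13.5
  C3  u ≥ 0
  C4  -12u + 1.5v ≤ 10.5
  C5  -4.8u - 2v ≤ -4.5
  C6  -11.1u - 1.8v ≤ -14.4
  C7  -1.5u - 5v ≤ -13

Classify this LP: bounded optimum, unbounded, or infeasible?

From the feasible point (26/3, 0), moving in the direction (1.5, 12) keeps every constraint satisfied while W increases without bound.

unbounded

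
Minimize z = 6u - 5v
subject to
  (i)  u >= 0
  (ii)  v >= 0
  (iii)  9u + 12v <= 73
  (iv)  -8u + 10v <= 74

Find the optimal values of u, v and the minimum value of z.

Feasible corners and z = 6u - 5v:
  (0, 0) → z = 0
  (0, 73/12) → z = -365/12
  (73/9, 0) → z = 146/3

The binding constraints are u = 0 and 9u + 12v = 73.
Solving simultaneously gives u = 0, v = 73/12.

u = 0, v = 73/12, minimum z = -365/12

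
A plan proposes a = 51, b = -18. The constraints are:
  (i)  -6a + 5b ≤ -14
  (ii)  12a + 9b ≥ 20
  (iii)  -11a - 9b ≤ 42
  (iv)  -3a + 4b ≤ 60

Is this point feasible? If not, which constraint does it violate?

(i): -396 ≤ -14 ✓
(ii): 450 ≥ 20 ✓
(iii): -399 ≤ 42 ✓
(iv): -225 ≤ 60 ✓

feasible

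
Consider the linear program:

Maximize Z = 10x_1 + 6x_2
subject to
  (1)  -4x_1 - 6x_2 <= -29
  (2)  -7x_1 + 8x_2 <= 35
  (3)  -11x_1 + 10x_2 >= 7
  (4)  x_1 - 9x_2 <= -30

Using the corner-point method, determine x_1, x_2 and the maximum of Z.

Corner points and Z = 10x_1 + 6x_2:
  (11/37, 343/74) → Z = 1139/37
  (27/14, 149/42) → Z = 284/7
  (49/3, 56/3) → Z = 826/3
  (237/89, 323/89) → Z = 4308/89

The optimum lies where -7x_1 + 8x_2 = 35 and -11x_1 + 10x_2 = 7.
Solving simultaneously gives x_1 = 49/3, x_2 = 56/3.

x_1 = 49/3, x_2 = 56/3, maximum Z = 826/3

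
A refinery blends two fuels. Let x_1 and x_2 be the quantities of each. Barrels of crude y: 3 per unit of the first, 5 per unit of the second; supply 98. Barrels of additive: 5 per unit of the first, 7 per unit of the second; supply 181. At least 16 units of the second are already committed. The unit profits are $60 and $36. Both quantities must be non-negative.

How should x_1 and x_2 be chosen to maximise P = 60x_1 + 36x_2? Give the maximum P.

Vertices and P = 60x_1 + 36x_2:
  (0, 98/5) → P = 3528/5
  (0, 16) → P = 576
  (6, 16) → P = 936

x_1 = 6, x_2 = 16, maximum P = 936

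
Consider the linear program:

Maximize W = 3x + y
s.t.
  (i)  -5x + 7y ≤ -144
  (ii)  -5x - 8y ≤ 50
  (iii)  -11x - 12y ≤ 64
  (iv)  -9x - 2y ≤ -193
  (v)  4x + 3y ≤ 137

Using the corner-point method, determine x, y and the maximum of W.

x = 1246/17, y = -885/17, maximum W = 2853/17

Vertices and W = 3x + y:
  (1639/73, -331/73) → W = 4586/73
  (1391/43, 109/43) → W = 4282/43
  (822/31, -1415/62) → W = 3517/62
  (1246/17, -885/17) → W = 2853/17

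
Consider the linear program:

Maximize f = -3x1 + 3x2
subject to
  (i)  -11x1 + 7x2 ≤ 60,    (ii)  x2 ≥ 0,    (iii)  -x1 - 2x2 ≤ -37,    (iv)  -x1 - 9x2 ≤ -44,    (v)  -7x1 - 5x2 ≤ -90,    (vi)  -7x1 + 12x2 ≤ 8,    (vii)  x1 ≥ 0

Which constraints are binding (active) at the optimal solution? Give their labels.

Feasible corners and f = -3x1 + 3x2:
  (44, 0) → f = -132
  (35, 1) → f = -102
  (214/13, 267/26) → f = -483/26
The feasible region is unbounded (it extends along (12, 7), (1, 0)), but f strictly decreases along every unbounded feasible direction, so there is no improving ray and the maximum is attained at a vertex.

The maximum is at (214/13, 267/26). Substituting into each constraint, equality holds for (iii) and (vi); the remaining constraints have slack.

(iii) and (vi)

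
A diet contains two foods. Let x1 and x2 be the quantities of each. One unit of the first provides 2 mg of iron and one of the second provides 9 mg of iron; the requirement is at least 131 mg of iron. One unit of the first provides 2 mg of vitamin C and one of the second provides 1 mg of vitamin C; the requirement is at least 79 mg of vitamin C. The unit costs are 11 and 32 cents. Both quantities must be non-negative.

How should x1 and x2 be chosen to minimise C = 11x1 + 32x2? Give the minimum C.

x1 = 145/4, x2 = 13/2, minimum C = 2427/4

Corner points and C = 11x1 + 32x2:
  (0, 79) → C = 2528
  (131/2, 0) → C = 1441/2
  (145/4, 13/2) → C = 2427/4
The feasible region is unbounded (it extends along (0, 1), (1, 0)), but C strictly increases along every unbounded feasible direction, so there is no improving ray and the minimum is attained at a vertex.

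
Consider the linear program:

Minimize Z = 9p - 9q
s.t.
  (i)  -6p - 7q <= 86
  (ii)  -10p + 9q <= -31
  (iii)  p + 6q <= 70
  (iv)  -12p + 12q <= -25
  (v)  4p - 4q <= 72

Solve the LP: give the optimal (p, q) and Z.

p = 272/23, q = 223/23, minimum Z = 441/23

Vertices and Z = 9p - 9q:
  (-557/124, -523/62) → Z = 4401/124
  (40/13, -194/13) → Z = 162
  (272/23, 223/23) → Z = 441/23
  (178/7, 52/7) → Z = 162

The binding constraints are -10p + 9q = -31 and p + 6q = 70.
Solving simultaneously gives p = 272/23, q = 223/23.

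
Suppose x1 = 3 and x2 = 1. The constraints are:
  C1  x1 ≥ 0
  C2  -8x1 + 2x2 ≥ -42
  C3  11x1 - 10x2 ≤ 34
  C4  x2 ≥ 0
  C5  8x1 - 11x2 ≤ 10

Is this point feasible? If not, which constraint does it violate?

Constraint C5: 8x1 - 11x2 = 13, which is not ≤ 10. All other constraints are satisfied.

not feasible — violates C5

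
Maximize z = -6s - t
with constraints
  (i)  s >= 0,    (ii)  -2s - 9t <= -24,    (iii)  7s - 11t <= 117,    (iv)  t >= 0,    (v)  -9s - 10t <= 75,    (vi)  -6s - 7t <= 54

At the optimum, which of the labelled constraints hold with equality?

(i) and (ii)

Feasible corners and z = -6s - t:
  (0, 8/3) → z = -8/3
  (12, 0) → z = -72
  (117/7, 0) → z = -702/7
The feasible region is unbounded (it extends along (0, 1), (11, 7)), but z strictly decreases along every unbounded feasible direction, so there is no improving ray and the maximum is attained at a vertex.

The maximum is at (0, 8/3). Substituting into each constraint, equality holds for (i) and (ii); the remaining constraints have slack.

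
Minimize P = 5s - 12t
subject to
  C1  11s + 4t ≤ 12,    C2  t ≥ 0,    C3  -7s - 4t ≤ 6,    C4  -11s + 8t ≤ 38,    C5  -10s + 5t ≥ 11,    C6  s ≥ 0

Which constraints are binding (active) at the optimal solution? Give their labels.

C1 and C6

Vertices and P = 5s - 12t:
  (16/95, 241/95) → P = -148/5
  (0, 3) → P = -36
  (0, 11/5) → P = -132/5

The minimum is at (0, 3). Substituting into each constraint, equality holds for C1 and C6; the remaining constraints have slack.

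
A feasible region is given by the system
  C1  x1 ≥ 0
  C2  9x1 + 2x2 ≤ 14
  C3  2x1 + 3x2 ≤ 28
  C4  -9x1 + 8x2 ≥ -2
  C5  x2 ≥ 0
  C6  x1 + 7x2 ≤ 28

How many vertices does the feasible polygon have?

5

Pairwise boundary intersections that survive every other constraint:
  (0, 0)
  (0, 4)
  (58/45, 6/5)
  (42/61, 238/61)
  (2/9, 0)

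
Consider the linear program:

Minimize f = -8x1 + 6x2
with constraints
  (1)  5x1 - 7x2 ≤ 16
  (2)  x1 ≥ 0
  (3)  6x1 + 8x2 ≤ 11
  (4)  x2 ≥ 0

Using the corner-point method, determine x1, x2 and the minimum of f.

x1 = 11/6, x2 = 0, minimum f = -44/3

Corner points and f = -8x1 + 6x2:
  (0, 11/8) → f = 33/4
  (0, 0) → f = 0
  (11/6, 0) → f = -44/3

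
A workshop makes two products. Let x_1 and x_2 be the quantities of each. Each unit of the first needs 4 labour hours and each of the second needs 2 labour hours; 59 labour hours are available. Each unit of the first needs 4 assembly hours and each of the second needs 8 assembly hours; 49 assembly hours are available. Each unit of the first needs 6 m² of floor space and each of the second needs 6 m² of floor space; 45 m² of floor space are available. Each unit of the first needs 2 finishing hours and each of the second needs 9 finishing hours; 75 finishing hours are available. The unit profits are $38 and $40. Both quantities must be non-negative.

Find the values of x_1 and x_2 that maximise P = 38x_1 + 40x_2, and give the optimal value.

x_1 = 11/4, x_2 = 19/4, maximum P = 589/2

Extreme points and P = 38x_1 + 40x_2:
  (0, 0) → P = 0
  (0, 49/8) → P = 245
  (15/2, 0) → P = 285
  (11/4, 19/4) → P = 589/2

The optimum lies where 4x_1 + 8x_2 = 49 and 6x_1 + 6x_2 = 45.
Solving simultaneously gives x_1 = 11/4, x_2 = 19/4.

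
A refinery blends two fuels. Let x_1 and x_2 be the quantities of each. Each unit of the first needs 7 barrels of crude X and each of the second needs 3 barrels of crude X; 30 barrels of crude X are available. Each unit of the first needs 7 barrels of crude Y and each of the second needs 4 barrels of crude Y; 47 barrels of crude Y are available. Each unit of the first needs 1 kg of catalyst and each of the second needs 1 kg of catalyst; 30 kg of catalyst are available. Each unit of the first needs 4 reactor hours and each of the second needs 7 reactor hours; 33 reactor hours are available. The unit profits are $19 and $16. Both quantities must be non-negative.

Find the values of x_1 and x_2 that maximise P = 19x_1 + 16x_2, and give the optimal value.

Extreme points and P = 19x_1 + 16x_2:
  (0, 0) → P = 0
  (0, 33/7) → P = 528/7
  (30/7, 0) → P = 570/7
  (3, 3) → P = 105

x_1 = 3, x_2 = 3, maximum P = 105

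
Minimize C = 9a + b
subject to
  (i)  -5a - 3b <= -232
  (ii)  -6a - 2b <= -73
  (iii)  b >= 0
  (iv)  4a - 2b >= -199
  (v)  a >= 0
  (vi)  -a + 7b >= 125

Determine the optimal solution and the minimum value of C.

Vertices and C = 9a + b:
  (0, 232/3) → C = 232/3
  (1249/38, 857/38) → C = 6049/19
  (0, 199/2) → C = 199/2
The feasible region is unbounded (it extends along (1, 2), (7, 1)), but C strictly increases along every unbounded feasible direction, so there is no improving ray and the minimum is attained at a vertex.

The optimum lies where -5a - 3b = -232 and a = 0.
Solving simultaneously gives a = 0, b = 232/3.

a = 0, b = 232/3, minimum C = 232/3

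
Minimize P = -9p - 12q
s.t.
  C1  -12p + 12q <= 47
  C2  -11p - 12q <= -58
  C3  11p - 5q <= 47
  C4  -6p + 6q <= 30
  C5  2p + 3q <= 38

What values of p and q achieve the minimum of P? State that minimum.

Vertices and P = -9p - 12q:
  (11/23, 1213/276) → P = -1312/23
  (21/4, 55/6) → P = -629/4
  (854/187, 11/17) → P = -9138/187
  (331/43, 324/43) → P = -6867/43

The optimum lies where 11p - 5q = 47 and 2p + 3q = 38.
Solving simultaneously gives p = 331/43, q = 324/43.

p = 331/43, q = 324/43, minimum P = -6867/43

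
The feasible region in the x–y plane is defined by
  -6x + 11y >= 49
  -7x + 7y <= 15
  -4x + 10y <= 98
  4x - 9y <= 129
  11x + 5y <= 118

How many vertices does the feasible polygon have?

Intersecting each pair of boundary lines and keeping only the points that satisfy every inequality leaves:
  (178/35, 253/35)
  (1053/151, 1247/151)
  (751/112, 991/112)

3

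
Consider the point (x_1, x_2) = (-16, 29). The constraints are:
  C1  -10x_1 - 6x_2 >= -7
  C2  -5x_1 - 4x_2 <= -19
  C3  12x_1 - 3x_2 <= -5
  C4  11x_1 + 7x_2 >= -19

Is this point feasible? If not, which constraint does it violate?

not feasible — violates C1

Constraint C1: -10x_1 - 6x_2 = -14, which is not ≥ -7. All other constraints are satisfied.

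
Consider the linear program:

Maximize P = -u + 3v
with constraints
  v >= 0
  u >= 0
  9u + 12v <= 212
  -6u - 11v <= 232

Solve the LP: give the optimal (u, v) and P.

u = 0, v = 53/3, maximum P = 53

Feasible corners and P = -u + 3v:
  (0, 0) → P = 0
  (212/9, 0) → P = -212/9
  (0, 53/3) → P = 53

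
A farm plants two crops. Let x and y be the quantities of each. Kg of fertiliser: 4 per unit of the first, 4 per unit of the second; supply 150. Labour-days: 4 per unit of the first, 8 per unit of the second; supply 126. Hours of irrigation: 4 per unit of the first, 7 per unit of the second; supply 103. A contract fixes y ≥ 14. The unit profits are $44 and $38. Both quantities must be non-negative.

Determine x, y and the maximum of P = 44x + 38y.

Feasible corners and P = 44x + 38y:
  (0, 103/7) → P = 3914/7
  (0, 14) → P = 532
  (5/4, 14) → P = 587

The binding constraints are 4x + 7y = 103 and y = 14.
Solving simultaneously gives x = 5/4, y = 14.

x = 5/4, y = 14, maximum P = 587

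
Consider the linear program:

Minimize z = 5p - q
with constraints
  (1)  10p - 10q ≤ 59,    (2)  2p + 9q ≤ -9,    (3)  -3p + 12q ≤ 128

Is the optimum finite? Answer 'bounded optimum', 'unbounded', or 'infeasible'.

From the feasible point (441/110, -104/55), moving in the direction (-12, -3) keeps every constraint satisfied while z decreases without bound.

unbounded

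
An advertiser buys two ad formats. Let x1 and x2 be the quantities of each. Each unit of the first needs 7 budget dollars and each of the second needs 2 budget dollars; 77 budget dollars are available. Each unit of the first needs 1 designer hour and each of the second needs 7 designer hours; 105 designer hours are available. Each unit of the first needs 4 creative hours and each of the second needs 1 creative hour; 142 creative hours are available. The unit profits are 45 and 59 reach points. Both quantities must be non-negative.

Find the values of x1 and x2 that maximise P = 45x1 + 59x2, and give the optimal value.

Extreme points and P = 45x1 + 59x2:
  (0, 0) → P = 0
  (0, 15) → P = 885
  (11, 0) → P = 495
  (7, 14) → P = 1141

x1 = 7, x2 = 14, maximum P = 1141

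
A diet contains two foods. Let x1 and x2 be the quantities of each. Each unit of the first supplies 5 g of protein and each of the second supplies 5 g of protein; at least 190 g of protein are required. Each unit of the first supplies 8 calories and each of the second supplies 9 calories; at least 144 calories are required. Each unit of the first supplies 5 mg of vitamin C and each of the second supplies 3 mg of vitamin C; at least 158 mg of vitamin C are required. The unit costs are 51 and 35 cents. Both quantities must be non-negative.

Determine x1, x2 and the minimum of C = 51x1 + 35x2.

Extreme points and C = 51x1 + 35x2:
  (0, 158/3) → C = 5530/3
  (38, 0) → C = 1938
  (22, 16) → C = 1682
The feasible region is unbounded (it extends along (0, 1), (1, 0)), but C strictly increases along every unbounded feasible direction, so there is no improving ray and the minimum is attained at a vertex.

x1 = 22, x2 = 16, minimum C = 1682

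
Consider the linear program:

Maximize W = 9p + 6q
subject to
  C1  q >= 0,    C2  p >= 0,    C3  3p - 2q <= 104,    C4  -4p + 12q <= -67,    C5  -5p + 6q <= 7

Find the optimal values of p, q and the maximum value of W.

The binding constraints are 3p - 2q = 104 and -4p + 12q = -67.
Solving simultaneously gives p = 557/14, q = 215/28.

p = 557/14, q = 215/28, maximum W = 2829/7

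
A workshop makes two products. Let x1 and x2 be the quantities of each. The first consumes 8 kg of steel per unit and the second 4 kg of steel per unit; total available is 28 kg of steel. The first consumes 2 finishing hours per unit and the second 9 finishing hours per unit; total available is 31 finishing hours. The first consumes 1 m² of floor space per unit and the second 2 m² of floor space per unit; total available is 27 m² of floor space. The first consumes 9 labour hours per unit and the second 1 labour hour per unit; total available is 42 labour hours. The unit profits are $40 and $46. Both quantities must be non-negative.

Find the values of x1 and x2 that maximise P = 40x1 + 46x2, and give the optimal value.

Feasible corners and P = 40x1 + 46x2:
  (0, 0) → P = 0
  (0, 31/9) → P = 1426/9
  (7/2, 0) → P = 140
  (2, 3) → P = 218

The binding constraints are 8x1 + 4x2 = 28 and 2x1 + 9x2 = 31.
Solving simultaneously gives x1 = 2, x2 = 3.

x1 = 2, x2 = 3, maximum P = 218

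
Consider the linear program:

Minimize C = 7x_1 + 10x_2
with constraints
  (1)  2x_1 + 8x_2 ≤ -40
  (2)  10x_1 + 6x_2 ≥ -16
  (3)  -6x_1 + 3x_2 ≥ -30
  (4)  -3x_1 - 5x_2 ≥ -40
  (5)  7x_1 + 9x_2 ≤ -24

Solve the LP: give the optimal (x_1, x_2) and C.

Extreme points and C = 7x_1 + 10x_2:
  (28/17, -92/17) → C = -724/17
  (20/9, -50/9) → C = -40
  (2, -6) → C = -46

The binding constraints are 10x_1 + 6x_2 = -16 and -6x_1 + 3x_2 = -30.
Solving simultaneously gives x_1 = 2, x_2 = -6.

x_1 = 2, x_2 = -6, minimum C = -46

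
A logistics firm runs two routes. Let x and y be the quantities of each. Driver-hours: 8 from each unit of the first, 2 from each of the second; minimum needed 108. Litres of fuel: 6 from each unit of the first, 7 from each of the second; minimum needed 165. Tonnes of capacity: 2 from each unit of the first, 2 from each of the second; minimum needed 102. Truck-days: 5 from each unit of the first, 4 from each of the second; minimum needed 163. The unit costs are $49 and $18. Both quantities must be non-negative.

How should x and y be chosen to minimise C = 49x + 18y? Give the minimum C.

x = 1, y = 50, minimum C = 949

The feasible region is unbounded (it extends along (0, 1), (1, 0)), but C strictly increases along every unbounded feasible direction, so there is no improving ray and the minimum is attained at a vertex.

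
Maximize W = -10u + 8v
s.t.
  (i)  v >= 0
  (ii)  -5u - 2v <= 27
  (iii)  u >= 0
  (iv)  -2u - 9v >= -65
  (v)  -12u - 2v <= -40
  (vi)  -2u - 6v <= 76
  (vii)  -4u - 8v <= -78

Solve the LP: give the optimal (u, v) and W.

Feasible corners and W = -10u + 8v:
  (65/2, 0) → W = -325
  (39/2, 0) → W = -195
  (91/10, 26/5) → W = -247/5

The optimum lies where -2u - 9v = -65 and -4u - 8v = -78.
Solving simultaneously gives u = 91/10, v = 26/5.

u = 91/10, v = 26/5, maximum W = -247/5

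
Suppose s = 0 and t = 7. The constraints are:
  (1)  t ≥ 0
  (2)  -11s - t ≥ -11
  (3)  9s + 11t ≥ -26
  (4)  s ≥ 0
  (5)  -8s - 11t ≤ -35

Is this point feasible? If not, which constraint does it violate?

(1): 7 ≥ 0 ✓
(2): -7 ≥ -11 ✓
(3): 77 ≥ -26 ✓
(4): 0 ≥ 0 ✓
(5): -77 ≤ -35 ✓

feasible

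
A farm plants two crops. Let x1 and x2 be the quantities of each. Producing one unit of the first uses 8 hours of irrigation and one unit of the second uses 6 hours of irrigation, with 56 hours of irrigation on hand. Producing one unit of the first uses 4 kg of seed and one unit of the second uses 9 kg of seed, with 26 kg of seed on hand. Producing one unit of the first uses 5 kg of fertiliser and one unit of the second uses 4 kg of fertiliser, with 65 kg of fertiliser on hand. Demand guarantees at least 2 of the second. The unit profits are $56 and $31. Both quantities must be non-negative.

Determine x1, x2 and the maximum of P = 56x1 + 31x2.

x1 = 2, x2 = 2, maximum P = 174

Extreme points and P = 56x1 + 31x2:
  (0, 26/9) → P = 806/9
  (0, 2) → P = 62
  (2, 2) → P = 174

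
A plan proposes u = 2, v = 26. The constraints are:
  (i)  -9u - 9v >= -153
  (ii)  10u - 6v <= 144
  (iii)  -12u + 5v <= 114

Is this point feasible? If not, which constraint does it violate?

not feasible — violates (i)

Constraint (i): -9u - 9v = -252, which is not ≥ -153. All other constraints are satisfied.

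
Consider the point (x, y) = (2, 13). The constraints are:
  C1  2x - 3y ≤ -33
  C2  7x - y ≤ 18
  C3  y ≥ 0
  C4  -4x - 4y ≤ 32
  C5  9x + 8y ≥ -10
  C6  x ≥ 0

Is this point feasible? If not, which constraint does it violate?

C1: -35 ≤ -33 ✓
C2: 1 ≤ 18 ✓
C3: 13 ≥ 0 ✓
C4: -60 ≤ 32 ✓
C5: 122 ≥ -10 ✓
C6: 2 ≥ 0 ✓

feasible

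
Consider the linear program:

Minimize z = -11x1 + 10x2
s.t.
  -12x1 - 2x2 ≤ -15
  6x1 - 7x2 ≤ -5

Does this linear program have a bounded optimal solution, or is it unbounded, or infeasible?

From the feasible point (95/96, 25/16), moving in the direction (7, 6) keeps every constraint satisfied while z decreases without bound.

unbounded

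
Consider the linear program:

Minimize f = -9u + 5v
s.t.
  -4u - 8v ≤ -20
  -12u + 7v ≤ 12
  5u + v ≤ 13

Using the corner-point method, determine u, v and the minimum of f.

Extreme points and f = -9u + 5v:
  (11/31, 72/31) → f = 261/31
  (7/3, 4/3) → f = -43/3
  (79/47, 216/47) → f = 369/47

u = 7/3, v = 4/3, minimum f = -43/3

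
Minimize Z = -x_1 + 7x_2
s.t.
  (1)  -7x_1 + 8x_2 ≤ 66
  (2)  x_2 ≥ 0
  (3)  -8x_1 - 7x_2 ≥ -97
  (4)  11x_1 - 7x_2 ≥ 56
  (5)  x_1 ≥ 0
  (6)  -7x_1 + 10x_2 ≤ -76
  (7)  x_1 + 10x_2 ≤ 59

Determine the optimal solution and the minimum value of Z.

x_1 = 97/8, x_2 = 0, minimum Z = -97/8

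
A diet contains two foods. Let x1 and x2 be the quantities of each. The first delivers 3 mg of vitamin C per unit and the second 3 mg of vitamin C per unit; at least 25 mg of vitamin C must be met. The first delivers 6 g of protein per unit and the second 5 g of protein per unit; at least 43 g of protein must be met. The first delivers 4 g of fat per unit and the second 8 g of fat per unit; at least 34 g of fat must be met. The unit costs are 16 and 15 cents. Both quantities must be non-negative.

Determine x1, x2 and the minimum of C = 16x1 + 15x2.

x1 = 4/3, x2 = 7, minimum C = 379/3

Extreme points and C = 16x1 + 15x2:
  (0, 43/5) → C = 129
  (17/2, 0) → C = 136
  (4/3, 7) → C = 379/3
  (49/6, 1/6) → C = 799/6
The feasible region is unbounded (it extends along (0, 1), (1, 0)), but C strictly increases along every unbounded feasible direction, so there is no improving ray and the minimum is attained at a vertex.

The optimum lies where 3x1 + 3x2 = 25 and 6x1 + 5x2 = 43.
Solving simultaneously gives x1 = 4/3, x2 = 7.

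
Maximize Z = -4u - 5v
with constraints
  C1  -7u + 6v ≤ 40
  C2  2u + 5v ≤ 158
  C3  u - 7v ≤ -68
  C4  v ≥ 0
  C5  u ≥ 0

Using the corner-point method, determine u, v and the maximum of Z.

u = 128/43, v = 436/43, maximum Z = -2692/43

Extreme points and Z = -4u - 5v:
  (748/47, 1186/47) → Z = -8922/47
  (128/43, 436/43) → Z = -2692/43
  (766/19, 294/19) → Z = -4534/19

At the optimal vertex, -7u + 6v = 40 and u - 7v = -68.
Solving simultaneously gives u = 128/43, v = 436/43.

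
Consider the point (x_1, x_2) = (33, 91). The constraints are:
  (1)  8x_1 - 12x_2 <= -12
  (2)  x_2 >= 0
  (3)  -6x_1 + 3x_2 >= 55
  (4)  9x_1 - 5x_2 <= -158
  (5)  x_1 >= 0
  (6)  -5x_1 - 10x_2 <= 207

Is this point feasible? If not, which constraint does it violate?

(1): -828 ≤ -12 ✓
(2): 91 ≥ 0 ✓
(3): 75 ≥ 55 ✓
(4): -158 ≤ -158 ✓
(5): 33 ≥ 0 ✓
(6): -1075 ≤ 207 ✓

feasible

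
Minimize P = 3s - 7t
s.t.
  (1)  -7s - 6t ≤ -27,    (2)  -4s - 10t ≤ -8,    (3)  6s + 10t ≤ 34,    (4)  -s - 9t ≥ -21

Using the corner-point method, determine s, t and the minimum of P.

s = 39/19, t = 40/19, minimum P = -163/19

Extreme points and P = 3s - 7t:
  (111/23, -26/23) → P = 515/23
  (39/19, 40/19) → P = -163/19
  (13, -22/5) → P = 349/5
  (24/11, 23/11) → P = -89/11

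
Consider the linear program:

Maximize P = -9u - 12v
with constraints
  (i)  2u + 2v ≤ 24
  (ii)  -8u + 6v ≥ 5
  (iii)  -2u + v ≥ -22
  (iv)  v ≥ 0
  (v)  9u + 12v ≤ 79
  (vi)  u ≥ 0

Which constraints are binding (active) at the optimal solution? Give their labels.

Feasible corners and P = -9u - 12v:
  (69/25, 677/150) → P = -79
  (0, 5/6) → P = -10
  (0, 79/12) → P = -79

The maximum is at (0, 5/6). Substituting into each constraint, equality holds for (ii) and (vi); the remaining constraints have slack.

(ii) and (vi)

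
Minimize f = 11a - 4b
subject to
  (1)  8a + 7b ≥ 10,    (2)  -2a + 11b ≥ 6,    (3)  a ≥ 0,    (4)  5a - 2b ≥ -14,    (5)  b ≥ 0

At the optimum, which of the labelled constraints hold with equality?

(3) and (4)

Vertices and f = 11a - 4b:
  (2/3, 2/3) → f = 14/3
  (0, 10/7) → f = -40/7
  (0, 7) → f = -28
The feasible region is unbounded (it extends along (11, 2), (2, 5)), but f strictly increases along every unbounded feasible direction, so there is no improving ray and the minimum is attained at a vertex.

The minimum is at (0, 7). Substituting into each constraint, equality holds for (3) and (4); the remaining constraints have slack.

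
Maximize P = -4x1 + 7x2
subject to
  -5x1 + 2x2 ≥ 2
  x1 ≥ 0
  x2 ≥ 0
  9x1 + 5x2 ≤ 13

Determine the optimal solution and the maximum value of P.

x1 = 0, x2 = 13/5, maximum P = 91/5

Vertices and P = -4x1 + 7x2:
  (0, 1) → P = 7
  (16/43, 83/43) → P = 517/43
  (0, 13/5) → P = 91/5

The binding constraints are x1 = 0 and 9x1 + 5x2 = 13.
Solving simultaneously gives x1 = 0, x2 = 13/5.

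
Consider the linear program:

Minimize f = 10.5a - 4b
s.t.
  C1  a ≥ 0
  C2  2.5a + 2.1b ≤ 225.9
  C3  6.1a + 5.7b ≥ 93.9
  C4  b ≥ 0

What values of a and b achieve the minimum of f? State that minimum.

a = 0, b = 753/7, minimum f = -3012/7

Vertices and f = 10.5a - 4b:
  (0, 753/7) → f = -3012/7
  (0, 313/19) → f = -1252/19
  (2259/25, 0) → f = 47439/50
  (939/61, 0) → f = 19719/122

At the optimal vertex, a = 0 and 2.5a + 2.1b = 225.9.
Solving simultaneously gives a = 0, b = 753/7.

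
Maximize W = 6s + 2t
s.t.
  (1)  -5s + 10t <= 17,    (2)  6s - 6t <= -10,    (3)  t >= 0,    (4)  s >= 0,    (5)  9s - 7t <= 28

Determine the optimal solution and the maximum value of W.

s = 1/15, t = 26/15, maximum W = 58/15

Feasible corners and W = 6s + 2t:
  (1/15, 26/15) → W = 58/15
  (0, 17/10) → W = 17/5
  (0, 5/3) → W = 10/3

At the optimal vertex, -5s + 10t = 17 and 6s - 6t = -10.
Solving simultaneously gives s = 1/15, t = 26/15.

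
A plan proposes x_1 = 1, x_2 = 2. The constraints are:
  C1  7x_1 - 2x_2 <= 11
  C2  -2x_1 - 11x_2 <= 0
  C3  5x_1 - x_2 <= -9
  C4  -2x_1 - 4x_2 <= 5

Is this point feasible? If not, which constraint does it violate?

not feasible — violates C3

Constraint C3: 5x_1 - x_2 = 3, which is not ≤ -9. All other constraints are satisfied.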